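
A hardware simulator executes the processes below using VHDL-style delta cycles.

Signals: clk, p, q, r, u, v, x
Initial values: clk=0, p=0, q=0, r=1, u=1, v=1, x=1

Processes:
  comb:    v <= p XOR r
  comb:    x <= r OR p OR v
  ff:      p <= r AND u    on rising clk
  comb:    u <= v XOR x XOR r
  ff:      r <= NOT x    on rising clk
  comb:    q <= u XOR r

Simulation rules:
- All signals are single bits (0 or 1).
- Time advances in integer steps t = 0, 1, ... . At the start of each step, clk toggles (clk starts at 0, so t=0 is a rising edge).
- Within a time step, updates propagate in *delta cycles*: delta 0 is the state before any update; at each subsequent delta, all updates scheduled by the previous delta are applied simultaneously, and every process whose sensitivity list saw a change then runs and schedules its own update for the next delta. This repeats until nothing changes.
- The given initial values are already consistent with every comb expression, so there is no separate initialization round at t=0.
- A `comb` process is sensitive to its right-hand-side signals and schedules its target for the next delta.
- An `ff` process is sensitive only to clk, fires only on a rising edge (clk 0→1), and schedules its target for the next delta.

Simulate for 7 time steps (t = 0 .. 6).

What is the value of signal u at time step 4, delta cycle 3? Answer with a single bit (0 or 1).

1

[bits: q,v,p,x,r,clk,u]
t=0: Δ0=0101101 Δ1=0101111 Δ2=0111011 Δ3=1111010 Δ4=0111010 | 4Δ
t=1: Δ0=0111010 Δ1=0111000 | 1Δ
t=2: Δ0=0111000 Δ1=0111010 Δ2=0101010 Δ3=0001010 Δ4=0000011 Δ5=1000010 Δ6=0000010 | 6Δ
t=3: Δ0=0000010 Δ1=0000000 | 1Δ
t=4: Δ0=0000000 Δ1=0000010 Δ2=0000110 Δ3=1101111 Δ4=0101111 | 4Δ
t=5: Δ0=0101111 Δ1=0101101 | 1Δ
t=6: Δ0=0101101 Δ1=0101111 Δ2=0111011 Δ3=1111010 Δ4=0111010 | 4Δ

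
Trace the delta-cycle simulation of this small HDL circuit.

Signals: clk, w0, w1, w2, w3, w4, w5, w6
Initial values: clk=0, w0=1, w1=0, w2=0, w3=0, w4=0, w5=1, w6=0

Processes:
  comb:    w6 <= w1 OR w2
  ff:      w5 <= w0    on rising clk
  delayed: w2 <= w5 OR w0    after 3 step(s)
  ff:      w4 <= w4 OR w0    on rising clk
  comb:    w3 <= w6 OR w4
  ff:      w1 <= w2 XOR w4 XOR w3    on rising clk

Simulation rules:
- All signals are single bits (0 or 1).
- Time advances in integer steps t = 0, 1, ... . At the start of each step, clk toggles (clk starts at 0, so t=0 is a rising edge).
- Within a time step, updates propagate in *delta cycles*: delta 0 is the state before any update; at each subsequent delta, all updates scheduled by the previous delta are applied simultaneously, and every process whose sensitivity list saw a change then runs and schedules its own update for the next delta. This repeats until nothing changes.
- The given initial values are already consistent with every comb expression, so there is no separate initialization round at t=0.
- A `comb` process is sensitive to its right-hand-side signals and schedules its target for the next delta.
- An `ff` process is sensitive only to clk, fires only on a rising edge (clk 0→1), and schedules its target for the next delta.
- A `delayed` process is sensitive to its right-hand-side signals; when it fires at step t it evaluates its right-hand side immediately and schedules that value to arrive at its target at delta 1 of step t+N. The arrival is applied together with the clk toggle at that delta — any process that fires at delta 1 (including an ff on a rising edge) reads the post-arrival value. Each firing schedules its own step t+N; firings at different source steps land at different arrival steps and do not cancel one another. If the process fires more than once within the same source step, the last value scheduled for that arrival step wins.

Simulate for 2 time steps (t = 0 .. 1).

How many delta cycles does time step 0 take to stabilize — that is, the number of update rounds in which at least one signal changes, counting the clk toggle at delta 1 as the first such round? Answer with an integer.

t0.Δ0 w2=0 w0=1 w6=0 w1=0 w3=0 w4=0 clk=0 w5=1
t0.Δ1 w2=0 w0=1 w6=0 w1=0 w3=0 w4=0 clk=1 w5=1
t0.Δ2 w2=0 w0=1 w6=0 w1=0 w3=0 w4=1 clk=1 w5=1
t0.Δ3 w2=0 w0=1 w6=0 w1=0 w3=1 w4=1 clk=1 w5=1
t1.Δ0 w2=0 w0=1 w6=0 w1=0 w3=1 w4=1 clk=1 w5=1
t1.Δ1 w2=0 w0=1 w6=0 w1=0 w3=1 w4=1 clk=0 w5=1

3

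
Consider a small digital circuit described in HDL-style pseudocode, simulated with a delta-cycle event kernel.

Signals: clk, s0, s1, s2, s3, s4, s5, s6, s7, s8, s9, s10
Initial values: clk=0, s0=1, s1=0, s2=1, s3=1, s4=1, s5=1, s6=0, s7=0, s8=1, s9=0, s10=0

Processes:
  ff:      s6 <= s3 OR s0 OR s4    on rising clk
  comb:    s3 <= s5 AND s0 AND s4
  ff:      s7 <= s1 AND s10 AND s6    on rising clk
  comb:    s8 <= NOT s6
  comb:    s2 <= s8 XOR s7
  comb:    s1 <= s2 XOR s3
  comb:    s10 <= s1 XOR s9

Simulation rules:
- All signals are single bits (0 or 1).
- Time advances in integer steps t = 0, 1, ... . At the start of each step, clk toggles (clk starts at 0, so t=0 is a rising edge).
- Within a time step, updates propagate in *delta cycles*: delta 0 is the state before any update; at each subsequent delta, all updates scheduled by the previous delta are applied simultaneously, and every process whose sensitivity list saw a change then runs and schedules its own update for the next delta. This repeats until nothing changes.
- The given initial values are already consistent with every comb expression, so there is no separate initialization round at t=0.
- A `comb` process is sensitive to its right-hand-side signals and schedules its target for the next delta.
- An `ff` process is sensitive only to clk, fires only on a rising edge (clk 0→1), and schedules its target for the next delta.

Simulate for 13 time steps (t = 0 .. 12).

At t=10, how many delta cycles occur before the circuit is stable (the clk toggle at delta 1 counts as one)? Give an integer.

5

t0.Δ0 s3=1 s1=0 s6=0 s2=1 s4=1 clk=0 s5=1 s8=1 s10=0 s0=1 s9=0 s7=0
t0.Δ1 s3=1 s1=0 s6=0 s2=1 s4=1 clk=1 s5=1 s8=1 s10=0 s0=1 s9=0 s7=0
t0.Δ2 s3=1 s1=0 s6=1 s2=1 s4=1 clk=1 s5=1 s8=1 s10=0 s0=1 s9=0 s7=0
t0.Δ3 s3=1 s1=0 s6=1 s2=1 s4=1 clk=1 s5=1 s8=0 s10=0 s0=1 s9=0 s7=0
t0.Δ4 s3=1 s1=0 s6=1 s2=0 s4=1 clk=1 s5=1 s8=0 s10=0 s0=1 s9=0 s7=0
t0.Δ5 s3=1 s1=1 s6=1 s2=0 s4=1 clk=1 s5=1 s8=0 s10=0 s0=1 s9=0 s7=0
t0.Δ6 s3=1 s1=1 s6=1 s2=0 s4=1 clk=1 s5=1 s8=0 s10=1 s0=1 s9=0 s7=0
t1.Δ0 s3=1 s1=1 s6=1 s2=0 s4=1 clk=1 s5=1 s8=0 s10=1 s0=1 s9=0 s7=0
t1.Δ1 s3=1 s1=1 s6=1 s2=0 s4=1 clk=0 s5=1 s8=0 s10=1 s0=1 s9=0 s7=0
t2.Δ0 s3=1 s1=1 s6=1 s2=0 s4=1 clk=0 s5=1 s8=0 s10=1 s0=1 s9=0 s7=0
t2.Δ1 s3=1 s1=1 s6=1 s2=0 s4=1 clk=1 s5=1 s8=0 s10=1 s0=1 s9=0 s7=0
t2.Δ2 s3=1 s1=1 s6=1 s2=0 s4=1 clk=1 s5=1 s8=0 s10=1 s0=1 s9=0 s7=1
t2.Δ3 s3=1 s1=1 s6=1 s2=1 s4=1 clk=1 s5=1 s8=0 s10=1 s0=1 s9=0 s7=1
t2.Δ4 s3=1 s1=0 s6=1 s2=1 s4=1 clk=1 s5=1 s8=0 s10=1 s0=1 s9=0 s7=1
t2.Δ5 s3=1 s1=0 s6=1 s2=1 s4=1 clk=1 s5=1 s8=0 s10=0 s0=1 s9=0 s7=1
t3.Δ0 s3=1 s1=0 s6=1 s2=1 s4=1 clk=1 s5=1 s8=0 s10=0 s0=1 s9=0 s7=1
t3.Δ1 s3=1 s1=0 s6=1 s2=1 s4=1 clk=0 s5=1 s8=0 s10=0 s0=1 s9=0 s7=1
t4.Δ0 s3=1 s1=0 s6=1 s2=1 s4=1 clk=0 s5=1 s8=0 s10=0 s0=1 s9=0 s7=1
t4.Δ1 s3=1 s1=0 s6=1 s2=1 s4=1 clk=1 s5=1 s8=0 s10=0 s0=1 s9=0 s7=1
t4.Δ2 s3=1 s1=0 s6=1 s2=1 s4=1 clk=1 s5=1 s8=0 s10=0 s0=1 s9=0 s7=0
t4.Δ3 s3=1 s1=0 s6=1 s2=0 s4=1 clk=1 s5=1 s8=0 s10=0 s0=1 s9=0 s7=0
t4.Δ4 s3=1 s1=1 s6=1 s2=0 s4=1 clk=1 s5=1 s8=0 s10=0 s0=1 s9=0 s7=0
t4.Δ5 s3=1 s1=1 s6=1 s2=0 s4=1 clk=1 s5=1 s8=0 s10=1 s0=1 s9=0 s7=0
t5.Δ0 s3=1 s1=1 s6=1 s2=0 s4=1 clk=1 s5=1 s8=0 s10=1 s0=1 s9=0 s7=0
t5.Δ1 s3=1 s1=1 s6=1 s2=0 s4=1 clk=0 s5=1 s8=0 s10=1 s0=1 s9=0 s7=0
t6.Δ0 s3=1 s1=1 s6=1 s2=0 s4=1 clk=0 s5=1 s8=0 s10=1 s0=1 s9=0 s7=0
t6.Δ1 s3=1 s1=1 s6=1 s2=0 s4=1 clk=1 s5=1 s8=0 s10=1 s0=1 s9=0 s7=0
t6.Δ2 s3=1 s1=1 s6=1 s2=0 s4=1 clk=1 s5=1 s8=0 s10=1 s0=1 s9=0 s7=1
t6.Δ3 s3=1 s1=1 s6=1 s2=1 s4=1 clk=1 s5=1 s8=0 s10=1 s0=1 s9=0 s7=1
t6.Δ4 s3=1 s1=0 s6=1 s2=1 s4=1 clk=1 s5=1 s8=0 s10=1 s0=1 s9=0 s7=1
t6.Δ5 s3=1 s1=0 s6=1 s2=1 s4=1 clk=1 s5=1 s8=0 s10=0 s0=1 s9=0 s7=1
t7.Δ0 s3=1 s1=0 s6=1 s2=1 s4=1 clk=1 s5=1 s8=0 s10=0 s0=1 s9=0 s7=1
t7.Δ1 s3=1 s1=0 s6=1 s2=1 s4=1 clk=0 s5=1 s8=0 s10=0 s0=1 s9=0 s7=1
t8.Δ0 s3=1 s1=0 s6=1 s2=1 s4=1 clk=0 s5=1 s8=0 s10=0 s0=1 s9=0 s7=1
t8.Δ1 s3=1 s1=0 s6=1 s2=1 s4=1 clk=1 s5=1 s8=0 s10=0 s0=1 s9=0 s7=1
t8.Δ2 s3=1 s1=0 s6=1 s2=1 s4=1 clk=1 s5=1 s8=0 s10=0 s0=1 s9=0 s7=0
t8.Δ3 s3=1 s1=0 s6=1 s2=0 s4=1 clk=1 s5=1 s8=0 s10=0 s0=1 s9=0 s7=0
t8.Δ4 s3=1 s1=1 s6=1 s2=0 s4=1 clk=1 s5=1 s8=0 s10=0 s0=1 s9=0 s7=0
t8.Δ5 s3=1 s1=1 s6=1 s2=0 s4=1 clk=1 s5=1 s8=0 s10=1 s0=1 s9=0 s7=0
t9.Δ0 s3=1 s1=1 s6=1 s2=0 s4=1 clk=1 s5=1 s8=0 s10=1 s0=1 s9=0 s7=0
t9.Δ1 s3=1 s1=1 s6=1 s2=0 s4=1 clk=0 s5=1 s8=0 s10=1 s0=1 s9=0 s7=0
t10.Δ0 s3=1 s1=1 s6=1 s2=0 s4=1 clk=0 s5=1 s8=0 s10=1 s0=1 s9=0 s7=0
t10.Δ1 s3=1 s1=1 s6=1 s2=0 s4=1 clk=1 s5=1 s8=0 s10=1 s0=1 s9=0 s7=0
t10.Δ2 s3=1 s1=1 s6=1 s2=0 s4=1 clk=1 s5=1 s8=0 s10=1 s0=1 s9=0 s7=1
t10.Δ3 s3=1 s1=1 s6=1 s2=1 s4=1 clk=1 s5=1 s8=0 s10=1 s0=1 s9=0 s7=1
t10.Δ4 s3=1 s1=0 s6=1 s2=1 s4=1 clk=1 s5=1 s8=0 s10=1 s0=1 s9=0 s7=1
t10.Δ5 s3=1 s1=0 s6=1 s2=1 s4=1 clk=1 s5=1 s8=0 s10=0 s0=1 s9=0 s7=1
t11.Δ0 s3=1 s1=0 s6=1 s2=1 s4=1 clk=1 s5=1 s8=0 s10=0 s0=1 s9=0 s7=1
t11.Δ1 s3=1 s1=0 s6=1 s2=1 s4=1 clk=0 s5=1 s8=0 s10=0 s0=1 s9=0 s7=1
t12.Δ0 s3=1 s1=0 s6=1 s2=1 s4=1 clk=0 s5=1 s8=0 s10=0 s0=1 s9=0 s7=1
t12.Δ1 s3=1 s1=0 s6=1 s2=1 s4=1 clk=1 s5=1 s8=0 s10=0 s0=1 s9=0 s7=1
t12.Δ2 s3=1 s1=0 s6=1 s2=1 s4=1 clk=1 s5=1 s8=0 s10=0 s0=1 s9=0 s7=0
t12.Δ3 s3=1 s1=0 s6=1 s2=0 s4=1 clk=1 s5=1 s8=0 s10=0 s0=1 s9=0 s7=0
t12.Δ4 s3=1 s1=1 s6=1 s2=0 s4=1 clk=1 s5=1 s8=0 s10=0 s0=1 s9=0 s7=0
t12.Δ5 s3=1 s1=1 s6=1 s2=0 s4=1 clk=1 s5=1 s8=0 s10=1 s0=1 s9=0 s7=0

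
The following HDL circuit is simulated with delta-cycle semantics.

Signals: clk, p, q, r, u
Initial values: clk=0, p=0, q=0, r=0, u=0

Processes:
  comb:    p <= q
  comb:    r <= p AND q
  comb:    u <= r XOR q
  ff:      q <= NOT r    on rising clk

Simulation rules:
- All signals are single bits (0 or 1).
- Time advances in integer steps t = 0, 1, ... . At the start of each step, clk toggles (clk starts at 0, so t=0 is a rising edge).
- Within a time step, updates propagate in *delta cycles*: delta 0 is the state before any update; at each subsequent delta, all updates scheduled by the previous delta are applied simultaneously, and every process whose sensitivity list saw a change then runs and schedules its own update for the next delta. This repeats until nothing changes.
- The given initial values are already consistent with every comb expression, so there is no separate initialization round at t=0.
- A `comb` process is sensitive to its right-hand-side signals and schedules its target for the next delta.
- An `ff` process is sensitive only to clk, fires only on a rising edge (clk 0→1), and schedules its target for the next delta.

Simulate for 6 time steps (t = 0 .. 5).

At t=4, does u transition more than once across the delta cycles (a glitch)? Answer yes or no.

t0.Δ0 r=0 clk=0 u=0 q=0 p=0
t0.Δ1 r=0 clk=1 u=0 q=0 p=0
t0.Δ2 r=0 clk=1 u=0 q=1 p=0
t0.Δ3 r=0 clk=1 u=1 q=1 p=1
t0.Δ4 r=1 clk=1 u=1 q=1 p=1
t0.Δ5 r=1 clk=1 u=0 q=1 p=1
t1.Δ0 r=1 clk=1 u=0 q=1 p=1
t1.Δ1 r=1 clk=0 u=0 q=1 p=1
t2.Δ0 r=1 clk=0 u=0 q=1 p=1
t2.Δ1 r=1 clk=1 u=0 q=1 p=1
t2.Δ2 r=1 clk=1 u=0 q=0 p=1
t2.Δ3 r=0 clk=1 u=1 q=0 p=0
t2.Δ4 r=0 clk=1 u=0 q=0 p=0
t3.Δ0 r=0 clk=1 u=0 q=0 p=0
t3.Δ1 r=0 clk=0 u=0 q=0 p=0
t4.Δ0 r=0 clk=0 u=0 q=0 p=0
t4.Δ1 r=0 clk=1 u=0 q=0 p=0
t4.Δ2 r=0 clk=1 u=0 q=1 p=0
t4.Δ3 r=0 clk=1 u=1 q=1 p=1
t4.Δ4 r=1 clk=1 u=1 q=1 p=1
t4.Δ5 r=1 clk=1 u=0 q=1 p=1
t5.Δ0 r=1 clk=1 u=0 q=1 p=1
t5.Δ1 r=1 clk=0 u=0 q=1 p=1

yes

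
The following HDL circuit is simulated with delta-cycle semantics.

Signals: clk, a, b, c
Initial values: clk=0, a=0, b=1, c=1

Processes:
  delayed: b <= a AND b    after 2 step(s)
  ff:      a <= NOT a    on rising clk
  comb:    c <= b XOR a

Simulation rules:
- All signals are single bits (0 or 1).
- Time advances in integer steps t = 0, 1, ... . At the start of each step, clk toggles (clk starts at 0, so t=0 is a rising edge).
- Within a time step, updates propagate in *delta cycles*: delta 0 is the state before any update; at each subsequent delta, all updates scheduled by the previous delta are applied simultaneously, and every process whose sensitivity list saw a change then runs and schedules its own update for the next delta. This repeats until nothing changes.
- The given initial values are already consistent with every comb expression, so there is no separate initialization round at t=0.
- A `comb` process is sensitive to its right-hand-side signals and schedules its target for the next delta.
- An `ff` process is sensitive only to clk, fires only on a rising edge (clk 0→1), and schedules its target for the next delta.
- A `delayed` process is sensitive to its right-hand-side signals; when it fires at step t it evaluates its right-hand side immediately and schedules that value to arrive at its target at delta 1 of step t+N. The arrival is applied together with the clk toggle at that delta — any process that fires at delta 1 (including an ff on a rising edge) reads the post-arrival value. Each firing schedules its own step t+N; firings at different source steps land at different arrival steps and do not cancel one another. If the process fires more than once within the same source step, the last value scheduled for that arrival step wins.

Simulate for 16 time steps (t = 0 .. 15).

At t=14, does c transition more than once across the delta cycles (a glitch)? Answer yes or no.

t=0 Δ0: a=0 clk=0 b=1 c=1
  Δ1: clk:0→1
  Δ2: a:0→1
  Δ3: c:1→0
  (3Δ to stable)
t=1 Δ0: a=1 clk=1 b=1 c=0
  Δ1: clk:1→0
  (1Δ to stable)
t=2 Δ0: a=1 clk=0 b=1 c=0
  Δ1: clk:0→1
  Δ2: a:1→0
  Δ3: c:0→1
  (3Δ to stable)
t=3 Δ0: a=0 clk=1 b=1 c=1
  Δ1: clk:1→0
  (1Δ to stable)
t=4 Δ0: a=0 clk=0 b=1 c=1
  Δ1: clk:0→1, b:1→0
  Δ2: a:0→1, c:1→0
  Δ3: c:0→1
  (3Δ to stable)
t=5 Δ0: a=1 clk=1 b=0 c=1
  Δ1: clk:1→0
  (1Δ to stable)
t=6 Δ0: a=1 clk=0 b=0 c=1
  Δ1: clk:0→1
  Δ2: a:1→0
  Δ3: c:1→0
  (3Δ to stable)
t=7 Δ0: a=0 clk=1 b=0 c=0
  Δ1: clk:1→0
  (1Δ to stable)
t=8 Δ0: a=0 clk=0 b=0 c=0
  Δ1: clk:0→1
  Δ2: a:0→1
  Δ3: c:0→1
  (3Δ to stable)
t=9 Δ0: a=1 clk=1 b=0 c=1
  Δ1: clk:1→0
  (1Δ to stable)
t=10 Δ0: a=1 clk=0 b=0 c=1
  Δ1: clk:0→1
  Δ2: a:1→0
  Δ3: c:1→0
  (3Δ to stable)
t=11 Δ0: a=0 clk=1 b=0 c=0
  Δ1: clk:1→0
  (1Δ to stable)
t=12 Δ0: a=0 clk=0 b=0 c=0
  Δ1: clk:0→1
  Δ2: a:0→1
  Δ3: c:0→1
  (3Δ to stable)
t=13 Δ0: a=1 clk=1 b=0 c=1
  Δ1: clk:1→0
  (1Δ to stable)
t=14 Δ0: a=1 clk=0 b=0 c=1
  Δ1: clk:0→1
  Δ2: a:1→0
  Δ3: c:1→0
  (3Δ to stable)
t=15 Δ0: a=0 clk=1 b=0 c=0
  Δ1: clk:1→0
  (1Δ to stable)

no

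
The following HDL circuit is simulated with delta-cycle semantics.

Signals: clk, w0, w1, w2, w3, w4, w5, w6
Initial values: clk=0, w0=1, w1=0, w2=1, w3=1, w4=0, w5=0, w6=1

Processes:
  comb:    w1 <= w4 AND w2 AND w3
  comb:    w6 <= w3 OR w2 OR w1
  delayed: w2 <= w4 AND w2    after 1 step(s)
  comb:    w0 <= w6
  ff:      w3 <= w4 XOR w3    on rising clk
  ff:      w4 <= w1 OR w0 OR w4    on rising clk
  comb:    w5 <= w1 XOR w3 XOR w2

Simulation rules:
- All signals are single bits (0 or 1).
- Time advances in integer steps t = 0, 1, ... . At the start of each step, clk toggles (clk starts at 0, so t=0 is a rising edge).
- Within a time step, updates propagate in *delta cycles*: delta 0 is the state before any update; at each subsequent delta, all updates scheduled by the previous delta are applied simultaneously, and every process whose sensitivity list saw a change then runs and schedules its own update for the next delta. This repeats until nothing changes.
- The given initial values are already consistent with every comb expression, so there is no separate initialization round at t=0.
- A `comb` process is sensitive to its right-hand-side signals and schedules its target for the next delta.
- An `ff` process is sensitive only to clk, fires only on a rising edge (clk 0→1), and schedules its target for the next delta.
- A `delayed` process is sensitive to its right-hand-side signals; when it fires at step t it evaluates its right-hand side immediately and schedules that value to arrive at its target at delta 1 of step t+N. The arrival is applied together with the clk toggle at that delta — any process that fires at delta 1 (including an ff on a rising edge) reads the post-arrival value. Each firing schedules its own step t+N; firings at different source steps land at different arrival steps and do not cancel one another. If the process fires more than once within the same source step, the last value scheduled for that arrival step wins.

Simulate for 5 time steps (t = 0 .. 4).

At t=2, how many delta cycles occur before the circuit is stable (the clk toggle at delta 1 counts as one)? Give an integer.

[bits: w1,clk,w0,w2,w4,w3,w5,w6]
t=0: Δ0=00110101 Δ1=01110101 Δ2=01111101 Δ3=11111101 Δ4=11111111 | 4Δ
t=1: Δ0=11111111 Δ1=10111111 | 1Δ
t=2: Δ0=10111111 Δ1=11111111 Δ2=11111011 Δ3=01111001 Δ4=01111011 | 4Δ
t=3: Δ0=01111011 Δ1=00111011 | 1Δ
t=4: Δ0=00111011 Δ1=01111011 Δ2=01111111 Δ3=11111101 Δ4=11111111 | 4Δ

4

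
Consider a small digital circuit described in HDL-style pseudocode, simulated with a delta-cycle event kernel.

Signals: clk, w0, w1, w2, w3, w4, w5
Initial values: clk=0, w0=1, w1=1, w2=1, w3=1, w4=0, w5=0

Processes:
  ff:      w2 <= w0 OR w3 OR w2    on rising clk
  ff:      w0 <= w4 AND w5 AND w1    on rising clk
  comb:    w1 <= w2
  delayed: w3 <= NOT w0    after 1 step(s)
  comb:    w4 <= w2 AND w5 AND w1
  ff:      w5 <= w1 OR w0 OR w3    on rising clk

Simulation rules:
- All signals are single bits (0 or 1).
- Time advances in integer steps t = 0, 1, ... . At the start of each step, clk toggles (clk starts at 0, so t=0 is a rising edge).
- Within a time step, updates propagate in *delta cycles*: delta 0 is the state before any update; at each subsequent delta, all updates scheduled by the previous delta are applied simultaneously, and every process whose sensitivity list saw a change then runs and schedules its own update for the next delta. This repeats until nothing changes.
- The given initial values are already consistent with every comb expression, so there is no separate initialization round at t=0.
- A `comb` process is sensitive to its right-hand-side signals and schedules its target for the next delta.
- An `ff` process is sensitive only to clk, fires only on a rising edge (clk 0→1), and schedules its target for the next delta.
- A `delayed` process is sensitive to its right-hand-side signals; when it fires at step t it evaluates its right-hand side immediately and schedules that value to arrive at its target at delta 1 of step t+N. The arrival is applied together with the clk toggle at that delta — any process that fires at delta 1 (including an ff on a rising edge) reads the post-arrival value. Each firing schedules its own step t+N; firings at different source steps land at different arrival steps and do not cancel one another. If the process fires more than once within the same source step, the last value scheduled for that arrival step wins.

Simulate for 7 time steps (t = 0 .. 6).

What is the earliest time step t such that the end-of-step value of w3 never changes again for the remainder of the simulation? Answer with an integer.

3

t=0 Δ0: w4=0 w1=1 clk=0 w5=0 w0=1 w3=1 w2=1
  Δ1: clk:0→1
  Δ2: w5:0→1, w0:1→0
  Δ3: w4:0→1
  (3Δ to stable)
t=1 Δ0: w4=1 w1=1 clk=1 w5=1 w0=0 w3=1 w2=1
  Δ1: clk:1→0
  (1Δ to stable)
t=2 Δ0: w4=1 w1=1 clk=0 w5=1 w0=0 w3=1 w2=1
  Δ1: clk:0→1
  Δ2: w0:0→1
  (2Δ to stable)
t=3 Δ0: w4=1 w1=1 clk=1 w5=1 w0=1 w3=1 w2=1
  Δ1: clk:1→0, w3:1→0
  (1Δ to stable)
t=4 Δ0: w4=1 w1=1 clk=0 w5=1 w0=1 w3=0 w2=1
  Δ1: clk:0→1
  (1Δ to stable)
t=5 Δ0: w4=1 w1=1 clk=1 w5=1 w0=1 w3=0 w2=1
  Δ1: clk:1→0
  (1Δ to stable)
t=6 Δ0: w4=1 w1=1 clk=0 w5=1 w0=1 w3=0 w2=1
  Δ1: clk:0→1
  (1Δ to stable)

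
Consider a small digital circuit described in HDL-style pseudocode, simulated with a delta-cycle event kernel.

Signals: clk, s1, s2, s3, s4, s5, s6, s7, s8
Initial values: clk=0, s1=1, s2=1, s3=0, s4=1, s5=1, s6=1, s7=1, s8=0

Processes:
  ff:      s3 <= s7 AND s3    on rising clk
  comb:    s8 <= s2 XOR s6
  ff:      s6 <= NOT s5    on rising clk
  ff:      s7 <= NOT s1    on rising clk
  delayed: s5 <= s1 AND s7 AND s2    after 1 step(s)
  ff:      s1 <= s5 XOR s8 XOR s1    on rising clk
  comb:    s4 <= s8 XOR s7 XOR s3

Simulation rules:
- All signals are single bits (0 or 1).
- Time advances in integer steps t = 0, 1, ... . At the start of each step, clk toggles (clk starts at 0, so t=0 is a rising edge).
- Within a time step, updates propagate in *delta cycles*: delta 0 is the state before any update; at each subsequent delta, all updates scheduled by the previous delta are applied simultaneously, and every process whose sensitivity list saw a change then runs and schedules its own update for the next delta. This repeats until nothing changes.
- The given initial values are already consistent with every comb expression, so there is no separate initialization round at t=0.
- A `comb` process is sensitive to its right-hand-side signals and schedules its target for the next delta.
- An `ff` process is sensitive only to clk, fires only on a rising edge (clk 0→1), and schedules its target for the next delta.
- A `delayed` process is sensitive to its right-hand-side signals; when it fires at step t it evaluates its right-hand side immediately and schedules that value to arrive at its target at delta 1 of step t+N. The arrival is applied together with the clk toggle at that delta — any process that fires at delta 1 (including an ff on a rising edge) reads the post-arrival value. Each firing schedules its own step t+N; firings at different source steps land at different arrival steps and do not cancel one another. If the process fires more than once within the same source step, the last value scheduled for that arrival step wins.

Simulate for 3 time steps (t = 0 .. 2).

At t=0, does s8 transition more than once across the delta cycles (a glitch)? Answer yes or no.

t0.Δ0 s2=1 s8=0 clk=0 s4=1 s7=1 s5=1 s3=0 s1=1 s6=1
t0.Δ1 s2=1 s8=0 clk=1 s4=1 s7=1 s5=1 s3=0 s1=1 s6=1
t0.Δ2 s2=1 s8=0 clk=1 s4=1 s7=0 s5=1 s3=0 s1=0 s6=0
t0.Δ3 s2=1 s8=1 clk=1 s4=0 s7=0 s5=1 s3=0 s1=0 s6=0
t0.Δ4 s2=1 s8=1 clk=1 s4=1 s7=0 s5=1 s3=0 s1=0 s6=0
t1.Δ0 s2=1 s8=1 clk=1 s4=1 s7=0 s5=1 s3=0 s1=0 s6=0
t1.Δ1 s2=1 s8=1 clk=0 s4=1 s7=0 s5=0 s3=0 s1=0 s6=0
t2.Δ0 s2=1 s8=1 clk=0 s4=1 s7=0 s5=0 s3=0 s1=0 s6=0
t2.Δ1 s2=1 s8=1 clk=1 s4=1 s7=0 s5=0 s3=0 s1=0 s6=0
t2.Δ2 s2=1 s8=1 clk=1 s4=1 s7=1 s5=0 s3=0 s1=1 s6=1
t2.Δ3 s2=1 s8=0 clk=1 s4=0 s7=1 s5=0 s3=0 s1=1 s6=1
t2.Δ4 s2=1 s8=0 clk=1 s4=1 s7=1 s5=0 s3=0 s1=1 s6=1

no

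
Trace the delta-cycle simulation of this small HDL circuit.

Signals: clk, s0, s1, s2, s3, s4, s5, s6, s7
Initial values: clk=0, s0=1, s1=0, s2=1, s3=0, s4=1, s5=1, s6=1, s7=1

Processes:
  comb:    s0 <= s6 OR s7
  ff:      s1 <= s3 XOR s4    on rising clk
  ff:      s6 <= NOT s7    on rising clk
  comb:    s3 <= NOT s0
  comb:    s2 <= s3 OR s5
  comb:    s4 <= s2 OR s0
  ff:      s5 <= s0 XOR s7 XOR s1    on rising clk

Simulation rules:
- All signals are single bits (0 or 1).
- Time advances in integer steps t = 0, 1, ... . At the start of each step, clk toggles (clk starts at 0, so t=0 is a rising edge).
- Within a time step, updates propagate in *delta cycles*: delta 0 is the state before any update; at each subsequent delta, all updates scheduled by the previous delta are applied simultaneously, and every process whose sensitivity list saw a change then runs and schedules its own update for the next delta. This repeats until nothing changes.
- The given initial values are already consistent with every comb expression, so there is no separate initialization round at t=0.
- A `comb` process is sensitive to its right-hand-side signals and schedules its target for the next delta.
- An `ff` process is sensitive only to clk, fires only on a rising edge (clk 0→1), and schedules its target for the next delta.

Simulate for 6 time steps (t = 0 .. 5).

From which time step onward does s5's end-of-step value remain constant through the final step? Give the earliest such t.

[bits: s6,clk,s3,s1,s0,s5,s2,s4,s7]
t=0: Δ0=100011111 Δ1=110011111 Δ2=010110111 Δ3=010110011 | 3Δ
t=1: Δ0=010110011 Δ1=000110011 | 1Δ
t=2: Δ0=000110011 Δ1=010110011 Δ2=010111011 Δ3=010111111 | 3Δ
t=3: Δ0=010111111 Δ1=000111111 | 1Δ
t=4: Δ0=000111111 Δ1=010111111 | 1Δ
t=5: Δ0=010111111 Δ1=000111111 | 1Δ

2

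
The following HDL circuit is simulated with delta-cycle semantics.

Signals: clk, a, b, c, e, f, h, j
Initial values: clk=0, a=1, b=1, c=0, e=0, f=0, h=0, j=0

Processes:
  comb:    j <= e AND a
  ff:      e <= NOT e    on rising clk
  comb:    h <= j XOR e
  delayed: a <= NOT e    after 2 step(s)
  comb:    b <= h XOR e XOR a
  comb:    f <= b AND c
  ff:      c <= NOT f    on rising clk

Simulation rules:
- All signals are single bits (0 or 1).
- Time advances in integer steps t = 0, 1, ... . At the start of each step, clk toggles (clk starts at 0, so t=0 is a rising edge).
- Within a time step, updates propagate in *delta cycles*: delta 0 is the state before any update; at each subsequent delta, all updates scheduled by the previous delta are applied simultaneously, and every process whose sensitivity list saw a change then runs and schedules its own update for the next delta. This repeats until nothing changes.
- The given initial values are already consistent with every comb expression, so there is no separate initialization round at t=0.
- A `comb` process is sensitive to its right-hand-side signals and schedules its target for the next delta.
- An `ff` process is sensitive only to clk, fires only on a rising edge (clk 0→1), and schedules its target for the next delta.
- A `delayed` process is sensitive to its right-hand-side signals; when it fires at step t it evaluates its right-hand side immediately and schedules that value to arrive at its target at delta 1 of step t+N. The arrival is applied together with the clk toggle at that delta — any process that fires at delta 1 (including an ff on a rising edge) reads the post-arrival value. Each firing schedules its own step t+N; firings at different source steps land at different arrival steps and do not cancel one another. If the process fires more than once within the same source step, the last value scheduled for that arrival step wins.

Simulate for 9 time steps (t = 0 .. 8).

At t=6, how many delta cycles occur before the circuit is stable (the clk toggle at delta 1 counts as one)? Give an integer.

t=0 Δ0: h=0 c=0 a=1 j=0 f=0 b=1 clk=0 e=0
  Δ1: clk:0→1
  Δ2: c:0→1, e:0→1
  Δ3: h:0→1, j:0→1, f:0→1, b:1→0
  Δ4: h:1→0, f:1→0, b:0→1
  Δ5: f:0→1, b:1→0
  Δ6: f:1→0
  (6Δ to stable)
t=1 Δ0: h=0 c=1 a=1 j=1 f=0 b=0 clk=1 e=1
  Δ1: clk:1→0
  (1Δ to stable)
t=2 Δ0: h=0 c=1 a=1 j=1 f=0 b=0 clk=0 e=1
  Δ1: a:1→0, clk:0→1
  Δ2: j:1→0, b:0→1, e:1→0
  Δ3: f:0→1, b:1→0
  Δ4: f:1→0
  (4Δ to stable)
t=3 Δ0: h=0 c=1 a=0 j=0 f=0 b=0 clk=1 e=0
  Δ1: clk:1→0
  (1Δ to stable)
t=4 Δ0: h=0 c=1 a=0 j=0 f=0 b=0 clk=0 e=0
  Δ1: a:0→1, clk:0→1
  Δ2: b:0→1, e:0→1
  Δ3: h:0→1, j:0→1, f:0→1, b:1→0
  Δ4: h:1→0, f:1→0, b:0→1
  Δ5: f:0→1, b:1→0
  Δ6: f:1→0
  (6Δ to stable)
t=5 Δ0: h=0 c=1 a=1 j=1 f=0 b=0 clk=1 e=1
  Δ1: clk:1→0
  (1Δ to stable)
t=6 Δ0: h=0 c=1 a=1 j=1 f=0 b=0 clk=0 e=1
  Δ1: a:1→0, clk:0→1
  Δ2: j:1→0, b:0→1, e:1→0
  Δ3: f:0→1, b:1→0
  Δ4: f:1→0
  (4Δ to stable)
t=7 Δ0: h=0 c=1 a=0 j=0 f=0 b=0 clk=1 e=0
  Δ1: clk:1→0
  (1Δ to stable)
t=8 Δ0: h=0 c=1 a=0 j=0 f=0 b=0 clk=0 e=0
  Δ1: a:0→1, clk:0→1
  Δ2: b:0→1, e:0→1
  Δ3: h:0→1, j:0→1, f:0→1, b:1→0
  Δ4: h:1→0, f:1→0, b:0→1
  Δ5: f:0→1, b:1→0
  Δ6: f:1→0
  (6Δ to stable)

4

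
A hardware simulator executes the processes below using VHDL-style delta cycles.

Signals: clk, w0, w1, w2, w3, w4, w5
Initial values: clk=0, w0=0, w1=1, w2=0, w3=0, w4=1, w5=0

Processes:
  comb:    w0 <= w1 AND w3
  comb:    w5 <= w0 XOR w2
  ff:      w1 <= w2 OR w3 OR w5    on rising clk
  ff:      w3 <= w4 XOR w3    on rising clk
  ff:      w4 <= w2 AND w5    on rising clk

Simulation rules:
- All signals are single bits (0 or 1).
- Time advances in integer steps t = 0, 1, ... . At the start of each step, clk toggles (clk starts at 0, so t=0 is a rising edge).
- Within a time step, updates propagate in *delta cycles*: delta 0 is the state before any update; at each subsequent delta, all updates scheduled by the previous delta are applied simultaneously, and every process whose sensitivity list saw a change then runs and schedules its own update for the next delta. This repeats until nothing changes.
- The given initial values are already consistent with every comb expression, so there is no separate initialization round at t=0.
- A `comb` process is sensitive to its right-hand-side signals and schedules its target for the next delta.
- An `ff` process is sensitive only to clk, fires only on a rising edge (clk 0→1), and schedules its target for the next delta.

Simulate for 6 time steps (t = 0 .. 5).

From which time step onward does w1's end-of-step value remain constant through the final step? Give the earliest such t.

2

t=0 Δ0: clk=0 w0=0 w5=0 w4=1 w3=0 w2=0 w1=1
  Δ1: clk:0→1
  Δ2: w4:1→0, w3:0→1, w1:1→0
  (2Δ to stable)
t=1 Δ0: clk=1 w0=0 w5=0 w4=0 w3=1 w2=0 w1=0
  Δ1: clk:1→0
  (1Δ to stable)
t=2 Δ0: clk=0 w0=0 w5=0 w4=0 w3=1 w2=0 w1=0
  Δ1: clk:0→1
  Δ2: w1:0→1
  Δ3: w0:0→1
  Δ4: w5:0→1
  (4Δ to stable)
t=3 Δ0: clk=1 w0=1 w5=1 w4=0 w3=1 w2=0 w1=1
  Δ1: clk:1→0
  (1Δ to stable)
t=4 Δ0: clk=0 w0=1 w5=1 w4=0 w3=1 w2=0 w1=1
  Δ1: clk:0→1
  (1Δ to stable)
t=5 Δ0: clk=1 w0=1 w5=1 w4=0 w3=1 w2=0 w1=1
  Δ1: clk:1→0
  (1Δ to stable)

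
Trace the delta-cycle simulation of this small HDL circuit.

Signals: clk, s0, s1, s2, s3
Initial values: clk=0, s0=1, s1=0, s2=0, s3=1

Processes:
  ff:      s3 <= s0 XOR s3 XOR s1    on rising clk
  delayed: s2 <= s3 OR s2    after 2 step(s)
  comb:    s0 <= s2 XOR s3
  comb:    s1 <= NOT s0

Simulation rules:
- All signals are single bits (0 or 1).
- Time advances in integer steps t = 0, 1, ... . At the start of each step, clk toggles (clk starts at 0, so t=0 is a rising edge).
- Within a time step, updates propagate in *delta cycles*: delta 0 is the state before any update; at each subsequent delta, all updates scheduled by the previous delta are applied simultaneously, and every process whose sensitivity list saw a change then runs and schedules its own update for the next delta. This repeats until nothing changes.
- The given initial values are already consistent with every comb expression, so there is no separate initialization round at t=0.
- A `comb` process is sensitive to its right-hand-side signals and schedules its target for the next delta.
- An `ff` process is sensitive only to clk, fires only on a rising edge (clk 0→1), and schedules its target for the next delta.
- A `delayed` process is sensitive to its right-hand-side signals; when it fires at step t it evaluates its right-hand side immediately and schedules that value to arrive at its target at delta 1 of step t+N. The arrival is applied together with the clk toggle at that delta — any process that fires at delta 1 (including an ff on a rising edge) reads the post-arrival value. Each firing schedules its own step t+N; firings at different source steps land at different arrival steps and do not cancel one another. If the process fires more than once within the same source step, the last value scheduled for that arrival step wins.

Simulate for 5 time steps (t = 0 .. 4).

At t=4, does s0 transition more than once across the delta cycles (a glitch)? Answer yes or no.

t=0 Δ0: s2=0 s3=1 s1=0 clk=0 s0=1
  Δ1: clk:0→1
  Δ2: s3:1→0
  Δ3: s0:1→0
  Δ4: s1:0→1
  (4Δ to stable)
t=1 Δ0: s2=0 s3=0 s1=1 clk=1 s0=0
  Δ1: clk:1→0
  (1Δ to stable)
t=2 Δ0: s2=0 s3=0 s1=1 clk=0 s0=0
  Δ1: clk:0→1
  Δ2: s3:0→1
  Δ3: s0:0→1
  Δ4: s1:1→0
  (4Δ to stable)
t=3 Δ0: s2=0 s3=1 s1=0 clk=1 s0=1
  Δ1: clk:1→0
  (1Δ to stable)
t=4 Δ0: s2=0 s3=1 s1=0 clk=0 s0=1
  Δ1: s2:0→1, clk:0→1
  Δ2: s3:1→0, s0:1→0
  Δ3: s1:0→1, s0:0→1
  Δ4: s1:1→0
  (4Δ to stable)

yes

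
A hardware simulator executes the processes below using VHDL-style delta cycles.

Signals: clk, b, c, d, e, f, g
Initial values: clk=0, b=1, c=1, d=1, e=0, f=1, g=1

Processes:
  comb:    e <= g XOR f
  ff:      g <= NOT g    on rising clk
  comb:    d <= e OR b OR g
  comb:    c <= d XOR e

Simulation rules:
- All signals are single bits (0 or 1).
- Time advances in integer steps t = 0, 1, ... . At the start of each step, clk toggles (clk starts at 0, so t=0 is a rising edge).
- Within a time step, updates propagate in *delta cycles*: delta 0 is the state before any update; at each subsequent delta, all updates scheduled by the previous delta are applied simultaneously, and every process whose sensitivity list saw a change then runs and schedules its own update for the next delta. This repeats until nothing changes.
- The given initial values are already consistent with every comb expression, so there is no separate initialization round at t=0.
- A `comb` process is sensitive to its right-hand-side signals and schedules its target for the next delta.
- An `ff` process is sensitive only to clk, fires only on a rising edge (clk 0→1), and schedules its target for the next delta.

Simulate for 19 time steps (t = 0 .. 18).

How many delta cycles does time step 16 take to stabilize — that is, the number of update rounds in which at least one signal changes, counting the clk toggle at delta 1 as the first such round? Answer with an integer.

[bits: f,g,c,clk,b,e,d]
t=0: Δ0=1110101 Δ1=1111101 Δ2=1011101 Δ3=1011111 Δ4=1001111 | 4Δ
t=1: Δ0=1001111 Δ1=1000111 | 1Δ
t=2: Δ0=1000111 Δ1=1001111 Δ2=1101111 Δ3=1101101 Δ4=1111101 | 4Δ
t=3: Δ0=1111101 Δ1=1110101 | 1Δ
t=4: Δ0=1110101 Δ1=1111101 Δ2=1011101 Δ3=1011111 Δ4=1001111 | 4Δ
t=5: Δ0=1001111 Δ1=1000111 | 1Δ
t=6: Δ0=1000111 Δ1=1001111 Δ2=1101111 Δ3=1101101 Δ4=1111101 | 4Δ
t=7: Δ0=1111101 Δ1=1110101 | 1Δ
t=8: Δ0=1110101 Δ1=1111101 Δ2=1011101 Δ3=1011111 Δ4=1001111 | 4Δ
t=9: Δ0=1001111 Δ1=1000111 | 1Δ
t=10: Δ0=1000111 Δ1=1001111 Δ2=1101111 Δ3=1101101 Δ4=1111101 | 4Δ
t=11: Δ0=1111101 Δ1=1110101 | 1Δ
t=12: Δ0=1110101 Δ1=1111101 Δ2=1011101 Δ3=1011111 Δ4=1001111 | 4Δ
t=13: Δ0=1001111 Δ1=1000111 | 1Δ
t=14: Δ0=1000111 Δ1=1001111 Δ2=1101111 Δ3=1101101 Δ4=1111101 | 4Δ
t=15: Δ0=1111101 Δ1=1110101 | 1Δ
t=16: Δ0=1110101 Δ1=1111101 Δ2=1011101 Δ3=1011111 Δ4=1001111 | 4Δ
t=17: Δ0=1001111 Δ1=1000111 | 1Δ
t=18: Δ0=1000111 Δ1=1001111 Δ2=1101111 Δ3=1101101 Δ4=1111101 | 4Δ

4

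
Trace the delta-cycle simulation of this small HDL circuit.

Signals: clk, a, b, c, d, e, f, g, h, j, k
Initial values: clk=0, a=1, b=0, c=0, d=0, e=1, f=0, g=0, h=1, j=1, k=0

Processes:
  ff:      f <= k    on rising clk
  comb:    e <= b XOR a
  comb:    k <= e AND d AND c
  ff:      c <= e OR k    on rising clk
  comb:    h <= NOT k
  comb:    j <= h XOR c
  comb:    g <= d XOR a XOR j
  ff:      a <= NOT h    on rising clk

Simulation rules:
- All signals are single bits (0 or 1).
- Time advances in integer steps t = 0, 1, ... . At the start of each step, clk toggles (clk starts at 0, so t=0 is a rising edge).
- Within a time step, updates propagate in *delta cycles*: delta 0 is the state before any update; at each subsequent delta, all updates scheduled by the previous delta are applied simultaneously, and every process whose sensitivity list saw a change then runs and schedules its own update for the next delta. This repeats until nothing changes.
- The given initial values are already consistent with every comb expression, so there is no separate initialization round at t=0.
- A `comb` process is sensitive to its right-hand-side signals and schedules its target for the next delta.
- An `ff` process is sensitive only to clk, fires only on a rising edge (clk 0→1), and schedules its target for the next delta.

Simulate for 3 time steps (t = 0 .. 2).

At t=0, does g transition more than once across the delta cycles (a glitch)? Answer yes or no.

t=0 Δ0: clk=0 h=1 c=0 e=1 d=0 k=0 j=1 a=1 g=0 b=0 f=0
  Δ1: clk:0→1
  Δ2: c:0→1, a:1→0
  Δ3: e:1→0, j:1→0, g:0→1
  Δ4: g:1→0
  (4Δ to stable)
t=1 Δ0: clk=1 h=1 c=1 e=0 d=0 k=0 j=0 a=0 g=0 b=0 f=0
  Δ1: clk:1→0
  (1Δ to stable)
t=2 Δ0: clk=0 h=1 c=1 e=0 d=0 k=0 j=0 a=0 g=0 b=0 f=0
  Δ1: clk:0→1
  Δ2: c:1→0
  Δ3: j:0→1
  Δ4: g:0→1
  (4Δ to stable)

yes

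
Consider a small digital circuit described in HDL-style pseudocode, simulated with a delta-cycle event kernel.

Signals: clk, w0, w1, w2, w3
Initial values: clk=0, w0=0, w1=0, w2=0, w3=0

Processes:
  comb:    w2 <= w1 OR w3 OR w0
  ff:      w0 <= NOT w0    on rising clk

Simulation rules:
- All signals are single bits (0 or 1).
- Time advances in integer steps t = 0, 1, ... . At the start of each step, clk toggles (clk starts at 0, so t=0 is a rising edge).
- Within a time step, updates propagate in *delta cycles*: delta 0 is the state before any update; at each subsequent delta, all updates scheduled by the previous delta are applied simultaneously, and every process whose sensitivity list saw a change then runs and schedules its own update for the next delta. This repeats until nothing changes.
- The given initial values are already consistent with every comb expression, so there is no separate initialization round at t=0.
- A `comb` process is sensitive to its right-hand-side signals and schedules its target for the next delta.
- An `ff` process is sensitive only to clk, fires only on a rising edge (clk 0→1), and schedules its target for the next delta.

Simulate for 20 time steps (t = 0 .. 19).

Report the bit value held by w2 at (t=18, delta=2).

1

[bits: w1,w3,w0,clk,w2]
t=0: Δ0=00000 Δ1=00010 Δ2=00110 Δ3=00111 | 3Δ
t=1: Δ0=00111 Δ1=00101 | 1Δ
t=2: Δ0=00101 Δ1=00111 Δ2=00011 Δ3=00010 | 3Δ
t=3: Δ0=00010 Δ1=00000 | 1Δ
t=4: Δ0=00000 Δ1=00010 Δ2=00110 Δ3=00111 | 3Δ
t=5: Δ0=00111 Δ1=00101 | 1Δ
t=6: Δ0=00101 Δ1=00111 Δ2=00011 Δ3=00010 | 3Δ
t=7: Δ0=00010 Δ1=00000 | 1Δ
t=8: Δ0=00000 Δ1=00010 Δ2=00110 Δ3=00111 | 3Δ
t=9: Δ0=00111 Δ1=00101 | 1Δ
t=10: Δ0=00101 Δ1=00111 Δ2=00011 Δ3=00010 | 3Δ
t=11: Δ0=00010 Δ1=00000 | 1Δ
t=12: Δ0=00000 Δ1=00010 Δ2=00110 Δ3=00111 | 3Δ
t=13: Δ0=00111 Δ1=00101 | 1Δ
t=14: Δ0=00101 Δ1=00111 Δ2=00011 Δ3=00010 | 3Δ
t=15: Δ0=00010 Δ1=00000 | 1Δ
t=16: Δ0=00000 Δ1=00010 Δ2=00110 Δ3=00111 | 3Δ
t=17: Δ0=00111 Δ1=00101 | 1Δ
t=18: Δ0=00101 Δ1=00111 Δ2=00011 Δ3=00010 | 3Δ
t=19: Δ0=00010 Δ1=00000 | 1Δ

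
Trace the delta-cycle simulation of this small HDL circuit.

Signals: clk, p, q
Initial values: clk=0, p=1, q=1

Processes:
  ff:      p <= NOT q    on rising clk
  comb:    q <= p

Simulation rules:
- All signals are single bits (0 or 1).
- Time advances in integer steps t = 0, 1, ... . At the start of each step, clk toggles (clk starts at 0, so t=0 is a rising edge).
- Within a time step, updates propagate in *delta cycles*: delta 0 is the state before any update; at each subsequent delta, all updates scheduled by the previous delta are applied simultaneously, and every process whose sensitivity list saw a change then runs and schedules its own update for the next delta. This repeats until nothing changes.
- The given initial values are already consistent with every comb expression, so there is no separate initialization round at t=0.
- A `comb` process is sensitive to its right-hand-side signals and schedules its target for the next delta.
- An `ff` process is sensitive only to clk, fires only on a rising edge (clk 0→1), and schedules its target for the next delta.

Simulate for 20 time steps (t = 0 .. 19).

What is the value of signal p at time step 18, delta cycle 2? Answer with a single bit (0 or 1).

[bits: p,q,clk]
t=0: Δ0=110 Δ1=111 Δ2=011 Δ3=001 | 3Δ
t=1: Δ0=001 Δ1=000 | 1Δ
t=2: Δ0=000 Δ1=001 Δ2=101 Δ3=111 | 3Δ
t=3: Δ0=111 Δ1=110 | 1Δ
t=4: Δ0=110 Δ1=111 Δ2=011 Δ3=001 | 3Δ
t=5: Δ0=001 Δ1=000 | 1Δ
t=6: Δ0=000 Δ1=001 Δ2=101 Δ3=111 | 3Δ
t=7: Δ0=111 Δ1=110 | 1Δ
t=8: Δ0=110 Δ1=111 Δ2=011 Δ3=001 | 3Δ
t=9: Δ0=001 Δ1=000 | 1Δ
t=10: Δ0=000 Δ1=001 Δ2=101 Δ3=111 | 3Δ
t=11: Δ0=111 Δ1=110 | 1Δ
t=12: Δ0=110 Δ1=111 Δ2=011 Δ3=001 | 3Δ
t=13: Δ0=001 Δ1=000 | 1Δ
t=14: Δ0=000 Δ1=001 Δ2=101 Δ3=111 | 3Δ
t=15: Δ0=111 Δ1=110 | 1Δ
t=16: Δ0=110 Δ1=111 Δ2=011 Δ3=001 | 3Δ
t=17: Δ0=001 Δ1=000 | 1Δ
t=18: Δ0=000 Δ1=001 Δ2=101 Δ3=111 | 3Δ
t=19: Δ0=111 Δ1=110 | 1Δ

1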